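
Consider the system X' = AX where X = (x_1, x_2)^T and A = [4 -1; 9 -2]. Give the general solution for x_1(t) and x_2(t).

x_1(t) = c_1e^(t) + c_2te^(t), x_2(t) = 3c_1e^(t) + 3c_2te^(t) - c_2e^(t)

Coefficient matrix A = [[4, -1], [9, -2]].
Characteristic polynomial det(A - λI) = λ^2 - 2λ + 1 = 0.
Single eigenvalue λ = 1 with algebraic multiplicity 2.
Eigenvector v = (1,3); generalized eigenvector w with (A-λI)w=v is (0,-1).
General solution: e^(t)[c_1·v + c_2·(t·v + w)].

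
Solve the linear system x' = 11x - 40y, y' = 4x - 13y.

x(t) = K_1e^(-t)sin(4t) - 3K_1e^(-t)cos(4t) - 3K_2e^(-t)sin(4t) - K_2e^(-t)cos(4t), y(t) = -K_1e^(-t)cos(4t) - K_2e^(-t)sin(4t)

Coefficient matrix A = [[11, -40], [4, -13]].
Characteristic polynomial det(A - λI) = λ^2 + 2λ + 17 = 0.
Eigenvalues λ = -1 ± 4i (complex conjugate pair).
For λ=-1+4i: an eigenvector is (-3,-1) - i(1,0) = (-3 - i, -1).
A real fundamental pair from Re and Im of e^((-1+4i)t)v: X_1 = e^(-t)(cos(4t)·(-3,-1) + sin(4t)·(1,0)), X_2 = e^(-t)(sin(4t)·(-3,-1) - cos(4t)·(1,0)).
General solution: K_1X_1 + K_2X_2.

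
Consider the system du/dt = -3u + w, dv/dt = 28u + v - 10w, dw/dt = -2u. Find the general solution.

u(t) = -K_1e^(-2t) + K_3e^(-t), v(t) = 6K_1e^(-2t) + K_2e^(t) - 4K_3e^(-t), w(t) = -K_1e^(-2t) + 2K_3e^(-t)

Coefficient matrix A = [[-3, 0, 1], [28, 1, -10], [-2, 0, 0]].
det(A - λI) = 0 gives eigenvalues λ = -2, 1, -1.
For λ=-2: eigenvector (-1,6,-1).
For λ=1: eigenvector (0,1,0).
For λ=-1: eigenvector (1,-4,2).
General solution: K_1e^(-2t)(-1,6,-1) + K_2e^(t)(0,1,0) + K_3e^(-t)(1,-4,2).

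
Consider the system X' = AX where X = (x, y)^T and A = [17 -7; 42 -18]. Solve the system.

Coefficient matrix A = [[17, -7], [42, -18]].
Characteristic polynomial det(A - λI) = λ^2 + λ - 12 = 0.
Eigenvalues λ = 3, -4.
For λ=3: (A-λI) row 1 is [14, -7], so an eigenvector is (-1, -2).
For λ=-4: (A-λI) row 1 is [21, -7], so an eigenvector is (1, 3).
General solution: c_1e^(3t)(-1,-2) + c_2e^(-4t)(1,3).

x(t) = -c_1e^(3t) + c_2e^(-4t), y(t) = -2c_1e^(3t) + 3c_2e^(-4t)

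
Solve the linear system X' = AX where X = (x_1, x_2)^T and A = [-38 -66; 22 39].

Coefficient matrix A = [[-38, -66], [22, 39]].
Characteristic polynomial det(A - λI) = λ^2 - λ - 30 = 0.
Eigenvalues λ = 6, -5.
For λ=6: (A-λI) row 1 is [-44, -66], so an eigenvector is (-3, 2).
For λ=-5: (A-λI) row 1 is [-33, -66], so an eigenvector is (2, -1).
General solution: C_1e^(6t)(-3,2) + C_2e^(-5t)(2,-1).

x_1(t) = -3C_1e^(6t) + 2C_2e^(-5t), x_2(t) = 2C_1e^(6t) - C_2e^(-5t)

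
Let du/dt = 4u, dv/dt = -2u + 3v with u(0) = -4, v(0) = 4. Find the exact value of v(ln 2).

96

A = [[4,0],[-2,3]]; eigenvalues λ = 4, 3.
Eigenvectors: (-1,2) for λ=4, (0,-1) for λ=3.
From the initial condition, c_1 = 4, c_2 = 4.
v(ln 2) = (4)(2^4)(2) + (4)(2^3)(-1) = 96.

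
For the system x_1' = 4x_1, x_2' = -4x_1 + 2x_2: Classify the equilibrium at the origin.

A = [[4,0],[-4,2]]; det(A-λI) = λ^2 - 6λ + 8.
λ = 2, 4: both positive.

unstable node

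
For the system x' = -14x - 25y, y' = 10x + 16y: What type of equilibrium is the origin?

A = [[-14,-25],[10,16]]; det(A-λI) = λ^2 - 2λ + 26.
λ = 1 ± 5i: positive real part.

unstable spiral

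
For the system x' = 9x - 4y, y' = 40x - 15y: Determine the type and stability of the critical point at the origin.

A = [[9,-4],[40,-15]]; det(A-λI) = λ^2 + 6λ + 25.
λ = -3 ± 4i: negative real part.

stable spiral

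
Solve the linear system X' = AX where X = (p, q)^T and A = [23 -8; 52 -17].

p(t) = K_1e^(3t)sin(4t) + K_1e^(3t)cos(4t) + K_2e^(3t)sin(4t) - K_2e^(3t)cos(4t), q(t) = 3K_1e^(3t)sin(4t) + 2K_1e^(3t)cos(4t) + 2K_2e^(3t)sin(4t) - 3K_2e^(3t)cos(4t)

Coefficient matrix A = [[23, -8], [52, -17]].
Characteristic polynomial det(A - λI) = λ^2 - 6λ + 25 = 0.
Eigenvalues λ = 3 ± 4i (complex conjugate pair).
For λ=3+4i: an eigenvector is (1,2) - i(1,3) = (1 - i, 2 - 3i).
A real fundamental pair from Re and Im of e^((3+4i)t)v: X_1 = e^(3t)(cos(4t)·(1,2) + sin(4t)·(1,3)), X_2 = e^(3t)(sin(4t)·(1,2) - cos(4t)·(1,3)).
General solution: K_1X_1 + K_2X_2.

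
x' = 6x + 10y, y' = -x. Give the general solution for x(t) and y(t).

Coefficient matrix A = [[6, 10], [-1, 0]].
Characteristic polynomial det(A - λI) = λ^2 - 6λ + 10 = 0.
Eigenvalues λ = 3 ± i (complex conjugate pair).
For λ=3+i: an eigenvector is (3,-1) - i(-1,0) = (3 + i, -1).
A real fundamental pair from Re and Im of e^((3+i)t)v: X_1 = e^(3t)(cos(t)·(3,-1) + sin(t)·(-1,0)), X_2 = e^(3t)(sin(t)·(3,-1) - cos(t)·(-1,0)).
General solution: K_1X_1 + K_2X_2.

x(t) = -K_1e^(3t)sin(t) + 3K_1e^(3t)cos(t) + 3K_2e^(3t)sin(t) + K_2e^(3t)cos(t), y(t) = -K_1e^(3t)cos(t) - K_2e^(3t)sin(t)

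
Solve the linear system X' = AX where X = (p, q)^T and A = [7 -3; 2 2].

Coefficient matrix A = [[7, -3], [2, 2]].
Characteristic polynomial det(A - λI) = λ^2 - 9λ + 20 = 0.
Eigenvalues λ = 4, 5.
For λ=4: (A-λI) row 1 is [3, -3], so an eigenvector is (-1, -1).
For λ=5: (A-λI) row 1 is [2, -3], so an eigenvector is (-3, -2).
General solution: K_1e^(4t)(-1,-1) + K_2e^(5t)(-3,-2).

p(t) = -K_1e^(4t) - 3K_2e^(5t), q(t) = -K_1e^(4t) - 2K_2e^(5t)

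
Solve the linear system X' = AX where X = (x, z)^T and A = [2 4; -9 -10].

x(t) = -2K_1e^(-4t) - 2K_2te^(-4t) - K_2e^(-4t), z(t) = 3K_1e^(-4t) + 3K_2te^(-4t) + K_2e^(-4t)

Coefficient matrix A = [[2, 4], [-9, -10]].
Characteristic polynomial det(A - λI) = λ^2 + 8λ + 16 = 0.
Single eigenvalue λ = -4 with algebraic multiplicity 2.
Eigenvector v = (-2,3); generalized eigenvector w with (A-λI)w=v is (-1,1).
General solution: e^(-4t)[K_1·v + K_2·(t·v + w)].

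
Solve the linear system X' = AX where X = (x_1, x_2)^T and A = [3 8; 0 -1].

Coefficient matrix A = [[3, 8], [0, -1]].
Characteristic polynomial det(A - λI) = λ^2 - 2λ - 3 = 0.
Eigenvalues λ = 3, -1.
For λ=3: (A-λI) row 1 is [0, 8], so an eigenvector is (-1, 0).
For λ=-1: (A-λI) row 1 is [4, 8], so an eigenvector is (-2, 1).
General solution: C_1e^(3t)(-1,0) + C_2e^(-t)(-2,1).

x_1(t) = -C_1e^(3t) - 2C_2e^(-t), x_2(t) = C_2e^(-t)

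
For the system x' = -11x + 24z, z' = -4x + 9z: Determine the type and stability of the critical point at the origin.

saddle

A = [[-11,24],[-4,9]]; det(A-λI) = λ^2 + 2λ - 3.
λ = 1, -3: opposite signs.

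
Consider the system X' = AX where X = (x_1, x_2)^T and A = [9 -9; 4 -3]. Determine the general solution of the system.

x_1(t) = -3K_1e^(3t) - 3K_2te^(3t) + K_2e^(3t), x_2(t) = -2K_1e^(3t) - 2K_2te^(3t) + K_2e^(3t)

Coefficient matrix A = [[9, -9], [4, -3]].
Characteristic polynomial det(A - λI) = λ^2 - 6λ + 9 = 0.
Single eigenvalue λ = 3 with algebraic multiplicity 2.
Eigenvector v = (-3,-2); generalized eigenvector w with (A-λI)w=v is (1,1).
General solution: e^(3t)[K_1·v + K_2·(t·v + w)].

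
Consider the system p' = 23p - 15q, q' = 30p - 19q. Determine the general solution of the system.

p(t) = C_1e^(2t)sin(3t) - 2C_1e^(2t)cos(3t) - 2C_2e^(2t)sin(3t) - C_2e^(2t)cos(3t), q(t) = C_1e^(2t)sin(3t) - 3C_1e^(2t)cos(3t) - 3C_2e^(2t)sin(3t) - C_2e^(2t)cos(3t)

Coefficient matrix A = [[23, -15], [30, -19]].
Characteristic polynomial det(A - λI) = λ^2 - 4λ + 13 = 0.
Eigenvalues λ = 2 ± 3i (complex conjugate pair).
For λ=2+3i: an eigenvector is (-2,-3) - i(1,1) = (-2 - i, -3 - i).
A real fundamental pair from Re and Im of e^((2+3i)t)v: X_1 = e^(2t)(cos(3t)·(-2,-3) + sin(3t)·(1,1)), X_2 = e^(2t)(sin(3t)·(-2,-3) - cos(3t)·(1,1)).
General solution: C_1X_1 + C_2X_2.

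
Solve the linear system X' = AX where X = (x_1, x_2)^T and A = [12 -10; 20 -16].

x_1(t) = c_1e^(-2t)sin(2t) - 2c_1e^(-2t)cos(2t) - 2c_2e^(-2t)sin(2t) - c_2e^(-2t)cos(2t), x_2(t) = c_1e^(-2t)sin(2t) - 3c_1e^(-2t)cos(2t) - 3c_2e^(-2t)sin(2t) - c_2e^(-2t)cos(2t)

Coefficient matrix A = [[12, -10], [20, -16]].
Characteristic polynomial det(A - λI) = λ^2 + 4λ + 8 = 0.
Eigenvalues λ = -2 ± 2i (complex conjugate pair).
For λ=-2+2i: an eigenvector is (-2,-3) - i(1,1) = (-2 - i, -3 - i).
A real fundamental pair from Re and Im of e^((-2+2i)t)v: X_1 = e^(-2t)(cos(2t)·(-2,-3) + sin(2t)·(1,1)), X_2 = e^(-2t)(sin(2t)·(-2,-3) - cos(2t)·(1,1)).
General solution: c_1X_1 + c_2X_2.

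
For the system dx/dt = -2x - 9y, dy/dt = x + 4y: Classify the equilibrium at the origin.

A = [[-2,-9],[1,4]]; det(A-λI) = λ^2 - 2λ + 1.
repeated λ = 1 with a single eigenvector.

unstable improper node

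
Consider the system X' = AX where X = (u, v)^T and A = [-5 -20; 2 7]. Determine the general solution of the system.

u(t) = -K_1e^(t)sin(2t) - 3K_1e^(t)cos(2t) - 3K_2e^(t)sin(2t) + K_2e^(t)cos(2t), v(t) = K_1e^(t)cos(2t) + K_2e^(t)sin(2t)

Coefficient matrix A = [[-5, -20], [2, 7]].
Characteristic polynomial det(A - λI) = λ^2 - 2λ + 5 = 0.
Eigenvalues λ = 1 ± 2i (complex conjugate pair).
For λ=1+2i: an eigenvector is (-3,1) - i(-1,0) = (-3 + i, 1).
A real fundamental pair from Re and Im of e^((1+2i)t)v: X_1 = e^(t)(cos(2t)·(-3,1) + sin(2t)·(-1,0)), X_2 = e^(t)(sin(2t)·(-3,1) - cos(2t)·(-1,0)).
General solution: K_1X_1 + K_2X_2.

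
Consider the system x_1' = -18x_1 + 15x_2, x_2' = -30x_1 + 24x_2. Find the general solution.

x_1(t) = K_1e^(3t)sin(3t) + 2K_1e^(3t)cos(3t) + 2K_2e^(3t)sin(3t) - K_2e^(3t)cos(3t), x_2(t) = K_1e^(3t)sin(3t) + 3K_1e^(3t)cos(3t) + 3K_2e^(3t)sin(3t) - K_2e^(3t)cos(3t)

Coefficient matrix A = [[-18, 15], [-30, 24]].
Characteristic polynomial det(A - λI) = λ^2 - 6λ + 18 = 0.
Eigenvalues λ = 3 ± 3i (complex conjugate pair).
For λ=3+3i: an eigenvector is (2,3) - i(1,1) = (2 - i, 3 - i).
A real fundamental pair from Re and Im of e^((3+3i)t)v: X_1 = e^(3t)(cos(3t)·(2,3) + sin(3t)·(1,1)), X_2 = e^(3t)(sin(3t)·(2,3) - cos(3t)·(1,1)).
General solution: K_1X_1 + K_2X_2.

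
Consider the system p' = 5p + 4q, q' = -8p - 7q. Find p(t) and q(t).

Coefficient matrix A = [[5, 4], [-8, -7]].
Characteristic polynomial det(A - λI) = λ^2 + 2λ - 3 = 0.
Eigenvalues λ = 1, -3.
For λ=1: (A-λI) row 1 is [4, 4], so an eigenvector is (1, -1).
For λ=-3: (A-λI) row 1 is [8, 4], so an eigenvector is (-1, 2).
General solution: c_1e^(t)(1,-1) + c_2e^(-3t)(-1,2).

p(t) = c_1e^(t) - c_2e^(-3t), q(t) = -c_1e^(t) + 2c_2e^(-3t)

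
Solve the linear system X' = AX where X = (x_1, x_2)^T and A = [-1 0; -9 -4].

Coefficient matrix A = [[-1, 0], [-9, -4]].
Characteristic polynomial det(A - λI) = λ^2 + 5λ + 4 = 0.
Eigenvalues λ = -1, -4.
For λ=-1: (A-λI) row 2 is [-9, -3], so an eigenvector is (-1, 3).
For λ=-4: (A-λI) row 1 is [3, 0], so an eigenvector is (0, 1).
General solution: K_1e^(-t)(-1,3) + K_2e^(-4t)(0,1).

x_1(t) = -K_1e^(-t), x_2(t) = 3K_1e^(-t) + K_2e^(-4t)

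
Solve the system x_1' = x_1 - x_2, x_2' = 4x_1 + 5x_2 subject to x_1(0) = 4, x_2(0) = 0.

x_1(t) = -8te^(3t) + 4e^(3t), x_2(t) = 16te^(3t)

Coefficient matrix A = [[1, -1], [4, 5]].
Characteristic polynomial det(A - λI) = λ^2 - 6λ + 9 = 0.
Single eigenvalue λ = 3 with algebraic multiplicity 2.
Eigenvector v = (-1,2); generalized eigenvector w with (A-λI)w=v is (-1,3).
General solution: e^(3t)[c_1·v + c_2·(t·v + w)].
Applying x_1(0)=4, x_2(0)=0 gives c_1=-12, c_2=8.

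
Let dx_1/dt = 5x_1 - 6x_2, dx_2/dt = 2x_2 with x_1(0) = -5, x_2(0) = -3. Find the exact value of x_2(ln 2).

-12

A = [[5,-6],[0,2]]; eigenvalues λ = 2, 5.
Eigenvectors: (2,1) for λ=2, (1,0) for λ=5.
From the initial condition, c_1 = -3, c_2 = 1.
x_2(ln 2) = (-3)(2^2)(1) + (1)(2^5)(0) = -12.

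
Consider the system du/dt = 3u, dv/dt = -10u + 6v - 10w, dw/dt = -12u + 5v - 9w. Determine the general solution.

Coefficient matrix A = [[3, 0, 0], [-10, 6, -10], [-12, 5, -9]].
det(A - λI) = 0 gives eigenvalues λ = 3, 1, -4.
For λ=3: eigenvector (1,0,-1).
For λ=1: eigenvector (0,2,1).
For λ=-4: eigenvector (0,1,1).
General solution: C_1e^(3t)(1,0,-1) + C_2e^(t)(0,2,1) + C_3e^(-4t)(0,1,1).

u(t) = C_1e^(3t), v(t) = 2C_2e^(t) + C_3e^(-4t), w(t) = -C_1e^(3t) + C_2e^(t) + C_3e^(-4t)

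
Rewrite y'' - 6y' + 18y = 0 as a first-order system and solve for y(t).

y(t) = c_1e^(3t)cos(3t) + c_2e^(3t)sin(3t)

Let x_1 = y, x_2 = y'. Then x_1' = x_2 and x_2' = -18x_1 + 6x_2.
A = [[0,1],[-18,6]]; det(A-λI) = λ^2 - 6λ + 18.
Eigenvalues λ = 3 ± 3i.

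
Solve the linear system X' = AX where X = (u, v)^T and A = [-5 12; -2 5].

Coefficient matrix A = [[-5, 12], [-2, 5]].
Characteristic polynomial det(A - λI) = λ^2 - 1 = 0.
Eigenvalues λ = 1, -1.
For λ=1: (A-λI) row 1 is [-6, 12], so an eigenvector is (-2, -1).
For λ=-1: (A-λI) row 1 is [-4, 12], so an eigenvector is (3, 1).
General solution: K_1e^(t)(-2,-1) + K_2e^(-t)(3,1).

u(t) = -2K_1e^(t) + 3K_2e^(-t), v(t) = -K_1e^(t) + K_2e^(-t)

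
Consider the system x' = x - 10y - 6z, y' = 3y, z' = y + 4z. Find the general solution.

Coefficient matrix A = [[1, -10, -6], [0, 3, 0], [0, 1, 4]].
det(A - λI) = 0 gives eigenvalues λ = 1, 3, 4.
For λ=1: eigenvector (1,0,0).
For λ=3: eigenvector (-2,1,-1).
For λ=4: eigenvector (-2,0,1).
General solution: c_1e^(t)(1,0,0) + c_2e^(3t)(-2,1,-1) + c_3e^(4t)(-2,0,1).

x(t) = c_1e^(t) - 2c_2e^(3t) - 2c_3e^(4t), y(t) = c_2e^(3t), z(t) = -c_2e^(3t) + c_3e^(4t)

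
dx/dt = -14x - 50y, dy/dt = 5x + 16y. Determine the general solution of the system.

x(t) = -K_1e^(t)sin(5t) - 3K_1e^(t)cos(5t) - 3K_2e^(t)sin(5t) + K_2e^(t)cos(5t), y(t) = K_1e^(t)cos(5t) + K_2e^(t)sin(5t)

Coefficient matrix A = [[-14, -50], [5, 16]].
Characteristic polynomial det(A - λI) = λ^2 - 2λ + 26 = 0.
Eigenvalues λ = 1 ± 5i (complex conjugate pair).
For λ=1+5i: an eigenvector is (-3,1) - i(-1,0) = (-3 + i, 1).
A real fundamental pair from Re and Im of e^((1+5i)t)v: X_1 = e^(t)(cos(5t)·(-3,1) + sin(5t)·(-1,0)), X_2 = e^(t)(sin(5t)·(-3,1) - cos(5t)·(-1,0)).
General solution: K_1X_1 + K_2X_2.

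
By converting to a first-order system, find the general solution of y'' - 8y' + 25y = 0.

y(t) = c_1e^(4t)cos(3t) + c_2e^(4t)sin(3t)

Let x_1 = y, x_2 = y'. Then x_1' = x_2 and x_2' = -25x_1 + 8x_2.
A = [[0,1],[-25,8]]; det(A-λI) = λ^2 - 8λ + 25.
Eigenvalues λ = 4 ± 3i.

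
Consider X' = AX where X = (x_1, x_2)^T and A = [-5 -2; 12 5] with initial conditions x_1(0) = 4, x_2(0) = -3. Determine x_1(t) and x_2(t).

x_1(t) = -5e^(t) + 9e^(-t), x_2(t) = 15e^(t) - 18e^(-t)

Coefficient matrix A = [[-5, -2], [12, 5]].
Characteristic polynomial det(A - λI) = λ^2 - 1 = 0.
Eigenvalues λ = -1, 1.
For λ=-1: (A-λI) row 1 is [-4, -2], so an eigenvector is (-1, 2).
For λ=1: (A-λI) row 1 is [-6, -2], so an eigenvector is (1, -3).
General solution: C_1e^(-t)(-1,2) + C_2e^(t)(1,-3).
Applying x_1(0)=4, x_2(0)=-3 gives C_1=-9, C_2=-5.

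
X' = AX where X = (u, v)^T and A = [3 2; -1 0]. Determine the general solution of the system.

Coefficient matrix A = [[3, 2], [-1, 0]].
Characteristic polynomial det(A - λI) = λ^2 - 3λ + 2 = 0.
Eigenvalues λ = 1, 2.
For λ=1: (A-λI) row 1 is [2, 2], so an eigenvector is (-1, 1).
For λ=2: (A-λI) row 1 is [1, 2], so an eigenvector is (-2, 1).
General solution: K_1e^(t)(-1,1) + K_2e^(2t)(-2,1).

u(t) = -K_1e^(t) - 2K_2e^(2t), v(t) = K_1e^(t) + K_2e^(2t)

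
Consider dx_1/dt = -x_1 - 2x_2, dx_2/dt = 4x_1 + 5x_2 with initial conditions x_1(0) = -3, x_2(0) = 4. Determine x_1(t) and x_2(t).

Coefficient matrix A = [[-1, -2], [4, 5]].
Characteristic polynomial det(A - λI) = λ^2 - 4λ + 3 = 0.
Eigenvalues λ = 3, 1.
For λ=3: (A-λI) row 1 is [-4, -2], so an eigenvector is (1, -2).
For λ=1: (A-λI) row 1 is [-2, -2], so an eigenvector is (1, -1).
General solution: c_1e^(3t)(1,-2) + c_2e^(t)(1,-1).
Applying x_1(0)=-3, x_2(0)=4 gives c_1=-1, c_2=-2.

x_1(t) = -e^(3t) - 2e^(t), x_2(t) = 2e^(3t) + 2e^(t)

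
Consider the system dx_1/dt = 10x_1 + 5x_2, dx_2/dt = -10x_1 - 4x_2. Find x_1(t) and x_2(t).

x_1(t) = 2c_1e^(3t)sin(t) + c_1e^(3t)cos(t) + c_2e^(3t)sin(t) - 2c_2e^(3t)cos(t), x_2(t) = -3c_1e^(3t)sin(t) - c_1e^(3t)cos(t) - c_2e^(3t)sin(t) + 3c_2e^(3t)cos(t)

Coefficient matrix A = [[10, 5], [-10, -4]].
Characteristic polynomial det(A - λI) = λ^2 - 6λ + 10 = 0.
Eigenvalues λ = 3 ± i (complex conjugate pair).
For λ=3+i: an eigenvector is (1,-1) - i(2,-3) = (1 - 2i, -1 + 3i).
A real fundamental pair from Re and Im of e^((3+i)t)v: X_1 = e^(3t)(cos(t)·(1,-1) + sin(t)·(2,-3)), X_2 = e^(3t)(sin(t)·(1,-1) - cos(t)·(2,-3)).
General solution: c_1X_1 + c_2X_2.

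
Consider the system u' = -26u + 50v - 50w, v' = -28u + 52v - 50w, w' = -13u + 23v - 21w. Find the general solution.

Coefficient matrix A = [[-26, 50, -50], [-28, 52, -50], [-13, 23, -21]].
det(A - λI) = 0 gives eigenvalues λ = 4, 2, -1.
For λ=4: eigenvector (5,5,2).
For λ=2: eigenvector (0,1,1).
For λ=-1: eigenvector (2,2,1).
General solution: K_1e^(4t)(5,5,2) + K_2e^(2t)(0,1,1) + K_3e^(-t)(2,2,1).

u(t) = 5K_1e^(4t) + 2K_3e^(-t), v(t) = 5K_1e^(4t) + K_2e^(2t) + 2K_3e^(-t), w(t) = 2K_1e^(4t) + K_2e^(2t) + K_3e^(-t)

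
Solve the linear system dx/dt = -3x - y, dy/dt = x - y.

Coefficient matrix A = [[-3, -1], [1, -1]].
Characteristic polynomial det(A - λI) = λ^2 + 4λ + 4 = 0.
Single eigenvalue λ = -2 with algebraic multiplicity 2.
Eigenvector v = (1,-1); generalized eigenvector w with (A-λI)w=v is (0,-1).
General solution: e^(-2t)[c_1·v + c_2·(t·v + w)].

x(t) = c_1e^(-2t) + c_2te^(-2t), y(t) = -c_1e^(-2t) - c_2te^(-2t) - c_2e^(-2t)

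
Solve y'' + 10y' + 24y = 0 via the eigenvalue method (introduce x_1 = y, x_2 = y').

y(t) = K_1e^(-6t) + K_2e^(-4t)

Let x_1 = y, x_2 = y'. Then x_1' = x_2 and x_2' = -24x_1 - 10x_2.
A = [[0,1],[-24,-10]]; det(A-λI) = λ^2 + 10λ + 24.
Eigenvalues λ = -6, -4 with eigenvectors (1,-6), (1,-4).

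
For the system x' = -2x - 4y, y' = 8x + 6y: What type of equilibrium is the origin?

A = [[-2,-4],[8,6]]; det(A-λI) = λ^2 - 4λ + 20.
λ = 2 ± 4i: positive real part.

unstable spiral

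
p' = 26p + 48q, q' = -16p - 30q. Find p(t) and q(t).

p(t) = 3K_1e^(-6t) - 2K_2e^(2t), q(t) = -2K_1e^(-6t) + K_2e^(2t)

Coefficient matrix A = [[26, 48], [-16, -30]].
Characteristic polynomial det(A - λI) = λ^2 + 4λ - 12 = 0.
Eigenvalues λ = -6, 2.
For λ=-6: (A-λI) row 1 is [32, 48], so an eigenvector is (3, -2).
For λ=2: (A-λI) row 1 is [24, 48], so an eigenvector is (-2, 1).
General solution: K_1e^(-6t)(3,-2) + K_2e^(2t)(-2,1).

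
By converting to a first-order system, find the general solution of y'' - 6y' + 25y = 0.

y(t) = c_1e^(3t)cos(4t) + c_2e^(3t)sin(4t)

Let x_1 = y, x_2 = y'. Then x_1' = x_2 and x_2' = -25x_1 + 6x_2.
A = [[0,1],[-25,6]]; det(A-λI) = λ^2 - 6λ + 25.
Eigenvalues λ = 3 ± 4i.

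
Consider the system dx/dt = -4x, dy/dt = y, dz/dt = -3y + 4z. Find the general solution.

Coefficient matrix A = [[-4, 0, 0], [0, 1, 0], [0, -3, 4]].
det(A - λI) = 0 gives eigenvalues λ = 4, 1, -4.
For λ=4: eigenvector (0,0,1).
For λ=1: eigenvector (0,1,1).
For λ=-4: eigenvector (1,0,0).
General solution: c_1e^(4t)(0,0,1) + c_2e^(t)(0,1,1) + c_3e^(-4t)(1,0,0).

x(t) = c_3e^(-4t), y(t) = c_2e^(t), z(t) = c_1e^(4t) + c_2e^(t)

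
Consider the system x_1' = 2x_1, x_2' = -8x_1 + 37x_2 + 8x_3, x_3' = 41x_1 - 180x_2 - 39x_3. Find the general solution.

x_1(t) = C_1e^(2t), x_2(t) = C_2e^(-3t) + 2C_3e^(t), x_3(t) = C_1e^(2t) - 5C_2e^(-3t) - 9C_3e^(t)

Coefficient matrix A = [[2, 0, 0], [-8, 37, 8], [41, -180, -39]].
det(A - λI) = 0 gives eigenvalues λ = 2, -3, 1.
For λ=2: eigenvector (1,0,1).
For λ=-3: eigenvector (0,1,-5).
For λ=1: eigenvector (0,2,-9).
General solution: C_1e^(2t)(1,0,1) + C_2e^(-3t)(0,1,-5) + C_3e^(t)(0,2,-9).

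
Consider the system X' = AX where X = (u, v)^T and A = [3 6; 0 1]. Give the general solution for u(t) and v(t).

Coefficient matrix A = [[3, 6], [0, 1]].
Characteristic polynomial det(A - λI) = λ^2 - 4λ + 3 = 0.
Eigenvalues λ = 1, 3.
For λ=1: (A-λI) row 1 is [2, 6], so an eigenvector is (-3, 1).
For λ=3: (A-λI) row 1 is [0, 6], so an eigenvector is (-1, 0).
General solution: c_1e^(t)(-3,1) + c_2e^(3t)(-1,0).

u(t) = -3c_1e^(t) - c_2e^(3t), v(t) = c_1e^(t)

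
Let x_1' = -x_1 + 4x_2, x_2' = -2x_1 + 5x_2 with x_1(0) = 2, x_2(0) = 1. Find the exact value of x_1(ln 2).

A = [[-1,4],[-2,5]]; eigenvalues λ = 3, 1.
Eigenvectors: (-1,-1) for λ=3, (-2,-1) for λ=1.
From the initial condition, c_1 = 0, c_2 = -1.
x_1(ln 2) = (0)(2^3)(-1) + (-1)(2^1)(-2) = 4.

4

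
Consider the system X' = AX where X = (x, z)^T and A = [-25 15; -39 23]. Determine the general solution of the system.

Coefficient matrix A = [[-25, 15], [-39, 23]].
Characteristic polynomial det(A - λI) = λ^2 + 2λ + 10 = 0.
Eigenvalues λ = -1 ± 3i (complex conjugate pair).
For λ=-1+3i: an eigenvector is (-2,-3) - i(1,2) = (-2 - i, -3 - 2i).
A real fundamental pair from Re and Im of e^((-1+3i)t)v: X_1 = e^(-t)(cos(3t)·(-2,-3) + sin(3t)·(1,2)), X_2 = e^(-t)(sin(3t)·(-2,-3) - cos(3t)·(1,2)).
General solution: c_1X_1 + c_2X_2.

x(t) = c_1e^(-t)sin(3t) - 2c_1e^(-t)cos(3t) - 2c_2e^(-t)sin(3t) - c_2e^(-t)cos(3t), z(t) = 2c_1e^(-t)sin(3t) - 3c_1e^(-t)cos(3t) - 3c_2e^(-t)sin(3t) - 2c_2e^(-t)cos(3t)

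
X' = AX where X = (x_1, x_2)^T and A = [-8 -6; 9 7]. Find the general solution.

x_1(t) = 2K_1e^(t) + K_2e^(-2t), x_2(t) = -3K_1e^(t) - K_2e^(-2t)

Coefficient matrix A = [[-8, -6], [9, 7]].
Characteristic polynomial det(A - λI) = λ^2 + λ - 2 = 0.
Eigenvalues λ = 1, -2.
For λ=1: (A-λI) row 1 is [-9, -6], so an eigenvector is (2, -3).
For λ=-2: (A-λI) row 1 is [-6, -6], so an eigenvector is (1, -1).
General solution: K_1e^(t)(2,-3) + K_2e^(-2t)(1,-1).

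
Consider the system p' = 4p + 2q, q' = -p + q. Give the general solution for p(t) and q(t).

p(t) = c_1e^(2t) - 2c_2e^(3t), q(t) = -c_1e^(2t) + c_2e^(3t)

Coefficient matrix A = [[4, 2], [-1, 1]].
Characteristic polynomial det(A - λI) = λ^2 - 5λ + 6 = 0.
Eigenvalues λ = 2, 3.
For λ=2: (A-λI) row 1 is [2, 2], so an eigenvector is (1, -1).
For λ=3: (A-λI) row 1 is [1, 2], so an eigenvector is (-2, 1).
General solution: c_1e^(2t)(1,-1) + c_2e^(3t)(-2,1).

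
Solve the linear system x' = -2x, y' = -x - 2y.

Coefficient matrix A = [[-2, 0], [-1, -2]].
Characteristic polynomial det(A - λI) = λ^2 + 4λ + 4 = 0.
Single eigenvalue λ = -2 with algebraic multiplicity 2.
Eigenvector v = (0,-1); generalized eigenvector w with (A-λI)w=v is (1,-3).
General solution: e^(-2t)[c_1·v + c_2·(t·v + w)].

x(t) = c_2e^(-2t), y(t) = -c_1e^(-2t) - c_2te^(-2t) - 3c_2e^(-2t)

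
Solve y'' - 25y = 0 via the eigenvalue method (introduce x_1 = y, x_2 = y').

y(t) = C_1e^(-5t) + C_2e^(5t)

Let x_1 = y, x_2 = y'. Then x_1' = x_2 and x_2' = 25x_1.
A = [[0,1],[25,0]]; det(A-λI) = λ^2 - 25.
Eigenvalues λ = -5, 5 with eigenvectors (1,-5), (1,5).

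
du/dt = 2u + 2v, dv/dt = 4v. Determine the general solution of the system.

u(t) = -c_1e^(2t) + c_2e^(4t), v(t) = c_2e^(4t)

Coefficient matrix A = [[2, 2], [0, 4]].
Characteristic polynomial det(A - λI) = λ^2 - 6λ + 8 = 0.
Eigenvalues λ = 2, 4.
For λ=2: (A-λI) row 1 is [0, 2], so an eigenvector is (-1, 0).
For λ=4: (A-λI) row 1 is [-2, 2], so an eigenvector is (1, 1).
General solution: c_1e^(2t)(-1,0) + c_2e^(4t)(1,1).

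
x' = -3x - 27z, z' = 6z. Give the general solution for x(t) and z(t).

Coefficient matrix A = [[-3, -27], [0, 6]].
Characteristic polynomial det(A - λI) = λ^2 - 3λ - 18 = 0.
Eigenvalues λ = -3, 6.
For λ=-3: (A-λI) row 1 is [0, -27], so an eigenvector is (-1, 0).
For λ=6: (A-λI) row 1 is [-9, -27], so an eigenvector is (3, -1).
General solution: c_1e^(-3t)(-1,0) + c_2e^(6t)(3,-1).

x(t) = -c_1e^(-3t) + 3c_2e^(6t), z(t) = -c_2e^(6t)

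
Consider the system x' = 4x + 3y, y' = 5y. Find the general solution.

Coefficient matrix A = [[4, 3], [0, 5]].
Characteristic polynomial det(A - λI) = λ^2 - 9λ + 20 = 0.
Eigenvalues λ = 4, 5.
For λ=4: (A-λI) row 1 is [0, 3], so an eigenvector is (1, 0).
For λ=5: (A-λI) row 1 is [-1, 3], so an eigenvector is (3, 1).
General solution: K_1e^(4t)(1,0) + K_2e^(5t)(3,1).

x(t) = K_1e^(4t) + 3K_2e^(5t), y(t) = K_2e^(5t)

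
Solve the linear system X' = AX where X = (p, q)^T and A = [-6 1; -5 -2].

p(t) = c_1e^(-4t)cos(t) + c_2e^(-4t)sin(t), q(t) = -c_1e^(-4t)sin(t) + 2c_1e^(-4t)cos(t) + 2c_2e^(-4t)sin(t) + c_2e^(-4t)cos(t)

Coefficient matrix A = [[-6, 1], [-5, -2]].
Characteristic polynomial det(A - λI) = λ^2 + 8λ + 17 = 0.
Eigenvalues λ = -4 ± i (complex conjugate pair).
For λ=-4+i: an eigenvector is (1,2) - i(0,-1) = (1, 2 + i).
A real fundamental pair from Re and Im of e^((-4+i)t)v: X_1 = e^(-4t)(cos(t)·(1,2) + sin(t)·(0,-1)), X_2 = e^(-4t)(sin(t)·(1,2) - cos(t)·(0,-1)).
General solution: c_1X_1 + c_2X_2.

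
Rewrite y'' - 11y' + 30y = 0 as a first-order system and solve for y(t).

Let x_1 = y, x_2 = y'. Then x_1' = x_2 and x_2' = -30x_1 + 11x_2.
A = [[0,1],[-30,11]]; det(A-λI) = λ^2 - 11λ + 30.
Eigenvalues λ = 6, 5 with eigenvectors (1,6), (1,5).

y(t) = c_1e^(6t) + c_2e^(5t)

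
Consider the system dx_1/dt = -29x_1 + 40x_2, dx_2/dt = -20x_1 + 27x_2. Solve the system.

Coefficient matrix A = [[-29, 40], [-20, 27]].
Characteristic polynomial det(A - λI) = λ^2 + 2λ + 17 = 0.
Eigenvalues λ = -1 ± 4i (complex conjugate pair).
For λ=-1+4i: an eigenvector is (-1,-1) - i(-3,-2) = (-1 + 3i, -1 + 2i).
A real fundamental pair from Re and Im of e^((-1+4i)t)v: X_1 = e^(-t)(cos(4t)·(-1,-1) + sin(4t)·(-3,-2)), X_2 = e^(-t)(sin(4t)·(-1,-1) - cos(4t)·(-3,-2)).
General solution: K_1X_1 + K_2X_2.

x_1(t) = -3K_1e^(-t)sin(4t) - K_1e^(-t)cos(4t) - K_2e^(-t)sin(4t) + 3K_2e^(-t)cos(4t), x_2(t) = -2K_1e^(-t)sin(4t) - K_1e^(-t)cos(4t) - K_2e^(-t)sin(4t) + 2K_2e^(-t)cos(4t)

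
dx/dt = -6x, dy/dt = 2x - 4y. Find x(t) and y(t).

Coefficient matrix A = [[-6, 0], [2, -4]].
Characteristic polynomial det(A - λI) = λ^2 + 10λ + 24 = 0.
Eigenvalues λ = -6, -4.
For λ=-6: (A-λI) row 2 is [2, 2], so an eigenvector is (-1, 1).
For λ=-4: (A-λI) row 1 is [-2, 0], so an eigenvector is (0, -1).
General solution: K_1e^(-6t)(-1,1) + K_2e^(-4t)(0,-1).

x(t) = -K_1e^(-6t), y(t) = K_1e^(-6t) - K_2e^(-4t)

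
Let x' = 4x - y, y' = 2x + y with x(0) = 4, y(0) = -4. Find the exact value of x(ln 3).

252

A = [[4,-1],[2,1]]; eigenvalues λ = 2, 3.
Eigenvectors: (1,2) for λ=2, (-1,-1) for λ=3.
From the initial condition, c_1 = -8, c_2 = -12.
x(ln 3) = (-8)(3^2)(1) + (-12)(3^3)(-1) = 252.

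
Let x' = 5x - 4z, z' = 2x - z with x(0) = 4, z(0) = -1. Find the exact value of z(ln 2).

A = [[5,-4],[2,-1]]; eigenvalues λ = 1, 3.
Eigenvectors: (-1,-1) for λ=1, (-2,-1) for λ=3.
From the initial condition, c_1 = 6, c_2 = -5.
z(ln 2) = (6)(2^1)(-1) + (-5)(2^3)(-1) = 28.

28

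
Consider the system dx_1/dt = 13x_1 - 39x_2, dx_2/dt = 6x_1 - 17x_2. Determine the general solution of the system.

Coefficient matrix A = [[13, -39], [6, -17]].
Characteristic polynomial det(A - λI) = λ^2 + 4λ + 13 = 0.
Eigenvalues λ = -2 ± 3i (complex conjugate pair).
For λ=-2+3i: an eigenvector is (-2,-1) - i(3,1) = (-2 - 3i, -1 - i).
A real fundamental pair from Re and Im of e^((-2+3i)t)v: X_1 = e^(-2t)(cos(3t)·(-2,-1) + sin(3t)·(3,1)), X_2 = e^(-2t)(sin(3t)·(-2,-1) - cos(3t)·(3,1)).
General solution: K_1X_1 + K_2X_2.

x_1(t) = 3K_1e^(-2t)sin(3t) - 2K_1e^(-2t)cos(3t) - 2K_2e^(-2t)sin(3t) - 3K_2e^(-2t)cos(3t), x_2(t) = K_1e^(-2t)sin(3t) - K_1e^(-2t)cos(3t) - K_2e^(-2t)sin(3t) - K_2e^(-2t)cos(3t)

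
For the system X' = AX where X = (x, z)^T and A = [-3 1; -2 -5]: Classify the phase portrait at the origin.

stable spiral

A = [[-3,1],[-2,-5]]; det(A-λI) = λ^2 + 8λ + 17.
λ = -4 ± i: negative real part.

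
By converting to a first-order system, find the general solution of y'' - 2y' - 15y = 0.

Let x_1 = y, x_2 = y'. Then x_1' = x_2 and x_2' = 15x_1 + 2x_2.
A = [[0,1],[15,2]]; det(A-λI) = λ^2 - 2λ - 15.
Eigenvalues λ = 5, -3 with eigenvectors (1,5), (1,-3).

y(t) = C_1e^(5t) + C_2e^(-3t)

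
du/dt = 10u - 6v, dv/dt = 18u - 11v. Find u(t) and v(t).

Coefficient matrix A = [[10, -6], [18, -11]].
Characteristic polynomial det(A - λI) = λ^2 + λ - 2 = 0.
Eigenvalues λ = 1, -2.
For λ=1: (A-λI) row 1 is [9, -6], so an eigenvector is (2, 3).
For λ=-2: (A-λI) row 1 is [12, -6], so an eigenvector is (-1, -2).
General solution: C_1e^(t)(2,3) + C_2e^(-2t)(-1,-2).

u(t) = 2C_1e^(t) - C_2e^(-2t), v(t) = 3C_1e^(t) - 2C_2e^(-2t)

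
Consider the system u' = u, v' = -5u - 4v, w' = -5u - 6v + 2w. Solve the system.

u(t) = C_2e^(t), v(t) = C_1e^(-4t) - C_2e^(t), w(t) = C_1e^(-4t) - C_2e^(t) + C_3e^(2t)

Coefficient matrix A = [[1, 0, 0], [-5, -4, 0], [-5, -6, 2]].
det(A - λI) = 0 gives eigenvalues λ = -4, 1, 2.
For λ=-4: eigenvector (0,1,1).
For λ=1: eigenvector (1,-1,-1).
For λ=2: eigenvector (0,0,1).
General solution: C_1e^(-4t)(0,1,1) + C_2e^(t)(1,-1,-1) + C_3e^(2t)(0,0,1).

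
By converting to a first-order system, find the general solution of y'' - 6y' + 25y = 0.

y(t) = c_1e^(3t)cos(4t) + c_2e^(3t)sin(4t)

Let x_1 = y, x_2 = y'. Then x_1' = x_2 and x_2' = -25x_1 + 6x_2.
A = [[0,1],[-25,6]]; det(A-λI) = λ^2 - 6λ + 25.
Eigenvalues λ = 3 ± 4i.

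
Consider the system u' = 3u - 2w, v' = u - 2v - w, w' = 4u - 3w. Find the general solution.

Coefficient matrix A = [[3, 0, -2], [1, -2, -1], [4, 0, -3]].
det(A - λI) = 0 gives eigenvalues λ = -1, -2, 1.
For λ=-1: eigenvector (-1,1,-2).
For λ=-2: eigenvector (0,-1,0).
For λ=1: eigenvector (1,0,1).
General solution: K_1e^(-t)(-1,1,-2) + K_2e^(-2t)(0,-1,0) + K_3e^(t)(1,0,1).

u(t) = -K_1e^(-t) + K_3e^(t), v(t) = K_1e^(-t) - K_2e^(-2t), w(t) = -2K_1e^(-t) + K_3e^(t)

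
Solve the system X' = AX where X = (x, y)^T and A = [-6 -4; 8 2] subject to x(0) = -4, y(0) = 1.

x(t) = 3e^(-2t)sin(4t) - 4e^(-2t)cos(4t), y(t) = -7e^(-2t)sin(4t) + e^(-2t)cos(4t)

Coefficient matrix A = [[-6, -4], [8, 2]].
Characteristic polynomial det(A - λI) = λ^2 + 4λ + 20 = 0.
Eigenvalues λ = -2 ± 4i (complex conjugate pair).
For λ=-2+4i: an eigenvector is (-1,1) - i(0,-1) = (-1, 1 + i).
A real fundamental pair from Re and Im of e^((-2+4i)t)v: X_1 = e^(-2t)(cos(4t)·(-1,1) + sin(4t)·(0,-1)), X_2 = e^(-2t)(sin(4t)·(-1,1) - cos(4t)·(0,-1)).
General solution: C_1X_1 + C_2X_2.
Applying x(0)=-4, y(0)=1 gives C_1=4, C_2=-3.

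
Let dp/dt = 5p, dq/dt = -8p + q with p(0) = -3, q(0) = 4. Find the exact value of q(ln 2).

188

A = [[5,0],[-8,1]]; eigenvalues λ = 1, 5.
Eigenvectors: (0,-1) for λ=1, (-1,2) for λ=5.
From the initial condition, c_1 = 2, c_2 = 3.
q(ln 2) = (2)(2^1)(-1) + (3)(2^5)(2) = 188.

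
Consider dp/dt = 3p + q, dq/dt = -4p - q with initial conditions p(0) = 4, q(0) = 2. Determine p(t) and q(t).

p(t) = 10te^(t) + 4e^(t), q(t) = -20te^(t) + 2e^(t)

Coefficient matrix A = [[3, 1], [-4, -1]].
Characteristic polynomial det(A - λI) = λ^2 - 2λ + 1 = 0.
Single eigenvalue λ = 1 with algebraic multiplicity 2.
Eigenvector v = (-1,2); generalized eigenvector w with (A-λI)w=v is (0,-1).
General solution: e^(t)[c_1·v + c_2·(t·v + w)].
Applying p(0)=4, q(0)=2 gives c_1=-4, c_2=-10.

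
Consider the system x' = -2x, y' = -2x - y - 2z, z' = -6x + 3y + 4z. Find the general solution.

x(t) = K_1e^(-2t), y(t) = 2K_1e^(-2t) + K_2e^(t) - 2K_3e^(2t), z(t) = -K_2e^(t) + 3K_3e^(2t)

Coefficient matrix A = [[-2, 0, 0], [-2, -1, -2], [-6, 3, 4]].
det(A - λI) = 0 gives eigenvalues λ = -2, 1, 2.
For λ=-2: eigenvector (1,2,0).
For λ=1: eigenvector (0,1,-1).
For λ=2: eigenvector (0,-2,3).
General solution: K_1e^(-2t)(1,2,0) + K_2e^(t)(0,1,-1) + K_3e^(2t)(0,-2,3).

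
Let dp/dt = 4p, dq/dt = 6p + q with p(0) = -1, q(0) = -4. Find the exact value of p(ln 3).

-81

A = [[4,0],[6,1]]; eigenvalues λ = 1, 4.
Eigenvectors: (0,-1) for λ=1, (1,2) for λ=4.
From the initial condition, c_1 = 2, c_2 = -1.
p(ln 3) = (2)(3^1)(0) + (-1)(3^4)(1) = -81.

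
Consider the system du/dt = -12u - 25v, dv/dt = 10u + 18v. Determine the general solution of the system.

u(t) = 2C_1e^(3t)sin(5t) + C_1e^(3t)cos(5t) + C_2e^(3t)sin(5t) - 2C_2e^(3t)cos(5t), v(t) = -C_1e^(3t)sin(5t) - C_1e^(3t)cos(5t) - C_2e^(3t)sin(5t) + C_2e^(3t)cos(5t)

Coefficient matrix A = [[-12, -25], [10, 18]].
Characteristic polynomial det(A - λI) = λ^2 - 6λ + 34 = 0.
Eigenvalues λ = 3 ± 5i (complex conjugate pair).
For λ=3+5i: an eigenvector is (1,-1) - i(2,-1) = (1 - 2i, -1 + i).
A real fundamental pair from Re and Im of e^((3+5i)t)v: X_1 = e^(3t)(cos(5t)·(1,-1) + sin(5t)·(2,-1)), X_2 = e^(3t)(sin(5t)·(1,-1) - cos(5t)·(2,-1)).
General solution: C_1X_1 + C_2X_2.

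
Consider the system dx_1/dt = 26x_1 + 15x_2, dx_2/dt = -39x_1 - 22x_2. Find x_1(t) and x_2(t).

x_1(t) = K_1e^(2t)sin(3t) + 2K_1e^(2t)cos(3t) + 2K_2e^(2t)sin(3t) - K_2e^(2t)cos(3t), x_2(t) = -2K_1e^(2t)sin(3t) - 3K_1e^(2t)cos(3t) - 3K_2e^(2t)sin(3t) + 2K_2e^(2t)cos(3t)

Coefficient matrix A = [[26, 15], [-39, -22]].
Characteristic polynomial det(A - λI) = λ^2 - 4λ + 13 = 0.
Eigenvalues λ = 2 ± 3i (complex conjugate pair).
For λ=2+3i: an eigenvector is (2,-3) - i(1,-2) = (2 - i, -3 + 2i).
A real fundamental pair from Re and Im of e^((2+3i)t)v: X_1 = e^(2t)(cos(3t)·(2,-3) + sin(3t)·(1,-2)), X_2 = e^(2t)(sin(3t)·(2,-3) - cos(3t)·(1,-2)).
General solution: K_1X_1 + K_2X_2.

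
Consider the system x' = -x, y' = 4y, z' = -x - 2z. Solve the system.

x(t) = c_3e^(-t), y(t) = c_2e^(4t), z(t) = c_1e^(-2t) - c_3e^(-t)

Coefficient matrix A = [[-1, 0, 0], [0, 4, 0], [-1, 0, -2]].
det(A - λI) = 0 gives eigenvalues λ = -2, 4, -1.
For λ=-2: eigenvector (0,0,1).
For λ=4: eigenvector (0,1,0).
For λ=-1: eigenvector (1,0,-1).
General solution: c_1e^(-2t)(0,0,1) + c_2e^(4t)(0,1,0) + c_3e^(-t)(1,0,-1).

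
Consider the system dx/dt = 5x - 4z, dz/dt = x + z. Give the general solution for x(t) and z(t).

x(t) = -2K_1e^(3t) - 2K_2te^(3t) + K_2e^(3t), z(t) = -K_1e^(3t) - K_2te^(3t) + K_2e^(3t)

Coefficient matrix A = [[5, -4], [1, 1]].
Characteristic polynomial det(A - λI) = λ^2 - 6λ + 9 = 0.
Single eigenvalue λ = 3 with algebraic multiplicity 2.
Eigenvector v = (-2,-1); generalized eigenvector w with (A-λI)w=v is (1,1).
General solution: e^(3t)[K_1·v + K_2·(t·v + w)].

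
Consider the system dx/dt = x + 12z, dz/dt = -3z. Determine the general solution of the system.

Coefficient matrix A = [[1, 12], [0, -3]].
Characteristic polynomial det(A - λI) = λ^2 + 2λ - 3 = 0.
Eigenvalues λ = 1, -3.
For λ=1: (A-λI) row 1 is [0, 12], so an eigenvector is (-1, 0).
For λ=-3: (A-λI) row 1 is [4, 12], so an eigenvector is (-3, 1).
General solution: c_1e^(t)(-1,0) + c_2e^(-3t)(-3,1).

x(t) = -c_1e^(t) - 3c_2e^(-3t), z(t) = c_2e^(-3t)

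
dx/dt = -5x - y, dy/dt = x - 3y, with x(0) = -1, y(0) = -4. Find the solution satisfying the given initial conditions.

Coefficient matrix A = [[-5, -1], [1, -3]].
Characteristic polynomial det(A - λI) = λ^2 + 8λ + 16 = 0.
Single eigenvalue λ = -4 with algebraic multiplicity 2.
Eigenvector v = (1,-1); generalized eigenvector w with (A-λI)w=v is (2,-3).
General solution: e^(-4t)[c_1·v + c_2·(t·v + w)].
Applying x(0)=-1, y(0)=-4 gives c_1=-11, c_2=5.

x(t) = 5te^(-4t) - e^(-4t), y(t) = -5te^(-4t) - 4e^(-4t)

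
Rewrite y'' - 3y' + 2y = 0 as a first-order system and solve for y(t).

Let x_1 = y, x_2 = y'. Then x_1' = x_2 and x_2' = -2x_1 + 3x_2.
A = [[0,1],[-2,3]]; det(A-λI) = λ^2 - 3λ + 2.
Eigenvalues λ = 2, 1 with eigenvectors (1,2), (1,1).

y(t) = K_1e^(2t) + K_2e^(t)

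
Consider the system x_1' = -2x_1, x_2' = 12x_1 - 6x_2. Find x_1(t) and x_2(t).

x_1(t) = -K_1e^(-2t), x_2(t) = -3K_1e^(-2t) - K_2e^(-6t)

Coefficient matrix A = [[-2, 0], [12, -6]].
Characteristic polynomial det(A - λI) = λ^2 + 8λ + 12 = 0.
Eigenvalues λ = -2, -6.
For λ=-2: (A-λI) row 2 is [12, -4], so an eigenvector is (-1, -3).
For λ=-6: (A-λI) row 1 is [4, 0], so an eigenvector is (0, -1).
General solution: K_1e^(-2t)(-1,-3) + K_2e^(-6t)(0,-1).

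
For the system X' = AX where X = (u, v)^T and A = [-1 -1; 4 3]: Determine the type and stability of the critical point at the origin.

A = [[-1,-1],[4,3]]; det(A-λI) = λ^2 - 2λ + 1.
repeated λ = 1 with a single eigenvector.

unstable improper node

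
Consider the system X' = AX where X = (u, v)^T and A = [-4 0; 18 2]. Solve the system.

u(t) = K_2e^(-4t), v(t) = K_1e^(2t) - 3K_2e^(-4t)

Coefficient matrix A = [[-4, 0], [18, 2]].
Characteristic polynomial det(A - λI) = λ^2 + 2λ - 8 = 0.
Eigenvalues λ = 2, -4.
For λ=2: (A-λI) row 1 is [-6, 0], so an eigenvector is (0, 1).
For λ=-4: (A-λI) row 2 is [18, 6], so an eigenvector is (1, -3).
General solution: K_1e^(2t)(0,1) + K_2e^(-4t)(1,-3).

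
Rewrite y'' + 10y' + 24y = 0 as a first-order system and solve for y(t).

Let x_1 = y, x_2 = y'. Then x_1' = x_2 and x_2' = -24x_1 - 10x_2.
A = [[0,1],[-24,-10]]; det(A-λI) = λ^2 + 10λ + 24.
Eigenvalues λ = -4, -6 with eigenvectors (1,-4), (1,-6).

y(t) = c_1e^(-4t) + c_2e^(-6t)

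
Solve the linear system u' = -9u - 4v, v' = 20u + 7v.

Coefficient matrix A = [[-9, -4], [20, 7]].
Characteristic polynomial det(A - λI) = λ^2 + 2λ + 17 = 0.
Eigenvalues λ = -1 ± 4i (complex conjugate pair).
For λ=-1+4i: an eigenvector is (1,-2) - i(0,1) = (1, -2 - i).
A real fundamental pair from Re and Im of e^((-1+4i)t)v: X_1 = e^(-t)(cos(4t)·(1,-2) + sin(4t)·(0,1)), X_2 = e^(-t)(sin(4t)·(1,-2) - cos(4t)·(0,1)).
General solution: K_1X_1 + K_2X_2.

u(t) = K_1e^(-t)cos(4t) + K_2e^(-t)sin(4t), v(t) = K_1e^(-t)sin(4t) - 2K_1e^(-t)cos(4t) - 2K_2e^(-t)sin(4t) - K_2e^(-t)cos(4t)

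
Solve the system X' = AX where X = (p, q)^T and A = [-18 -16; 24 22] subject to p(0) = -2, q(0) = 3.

p(t) = -2e^(6t), q(t) = 3e^(6t)

Coefficient matrix A = [[-18, -16], [24, 22]].
Characteristic polynomial det(A - λI) = λ^2 - 4λ - 12 = 0.
Eigenvalues λ = -2, 6.
For λ=-2: (A-λI) row 1 is [-16, -16], so an eigenvector is (1, -1).
For λ=6: (A-λI) row 1 is [-24, -16], so an eigenvector is (2, -3).
General solution: K_1e^(-2t)(1,-1) + K_2e^(6t)(2,-3).
Applying p(0)=-2, q(0)=3 gives K_1=0, K_2=-1.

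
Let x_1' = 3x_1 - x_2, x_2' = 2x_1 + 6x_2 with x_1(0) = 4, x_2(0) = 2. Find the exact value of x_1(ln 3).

-648

A = [[3,-1],[2,6]]; eigenvalues λ = 4, 5.
Eigenvectors: (1,-1) for λ=4, (1,-2) for λ=5.
From the initial condition, c_1 = 10, c_2 = -6.
x_1(ln 3) = (10)(3^4)(1) + (-6)(3^5)(1) = -648.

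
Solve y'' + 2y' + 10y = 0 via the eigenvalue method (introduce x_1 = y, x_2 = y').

y(t) = K_1e^(-t)cos(3t) + K_2e^(-t)sin(3t)

Let x_1 = y, x_2 = y'. Then x_1' = x_2 and x_2' = -10x_1 - 2x_2.
A = [[0,1],[-10,-2]]; det(A-λI) = λ^2 + 2λ + 10.
Eigenvalues λ = -1 ± 3i.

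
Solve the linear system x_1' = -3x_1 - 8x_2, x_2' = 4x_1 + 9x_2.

x_1(t) = 2c_1e^(t) + c_2e^(5t), x_2(t) = -c_1e^(t) - c_2e^(5t)

Coefficient matrix A = [[-3, -8], [4, 9]].
Characteristic polynomial det(A - λI) = λ^2 - 6λ + 5 = 0.
Eigenvalues λ = 1, 5.
For λ=1: (A-λI) row 1 is [-4, -8], so an eigenvector is (2, -1).
For λ=5: (A-λI) row 1 is [-8, -8], so an eigenvector is (1, -1).
General solution: c_1e^(t)(2,-1) + c_2e^(5t)(1,-1).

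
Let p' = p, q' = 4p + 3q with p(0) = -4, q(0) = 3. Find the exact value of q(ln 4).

A = [[1,0],[4,3]]; eigenvalues λ = 1, 3.
Eigenvectors: (1,-2) for λ=1, (0,1) for λ=3.
From the initial condition, c_1 = -4, c_2 = -5.
q(ln 4) = (-4)(4^1)(-2) + (-5)(4^3)(1) = -288.

-288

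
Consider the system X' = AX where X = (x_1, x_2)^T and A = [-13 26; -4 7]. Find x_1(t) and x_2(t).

x_1(t) = -2K_1e^(-3t)sin(2t) + 3K_1e^(-3t)cos(2t) + 3K_2e^(-3t)sin(2t) + 2K_2e^(-3t)cos(2t), x_2(t) = -K_1e^(-3t)sin(2t) + K_1e^(-3t)cos(2t) + K_2e^(-3t)sin(2t) + K_2e^(-3t)cos(2t)

Coefficient matrix A = [[-13, 26], [-4, 7]].
Characteristic polynomial det(A - λI) = λ^2 + 6λ + 13 = 0.
Eigenvalues λ = -3 ± 2i (complex conjugate pair).
For λ=-3+2i: an eigenvector is (3,1) - i(-2,-1) = (3 + 2i, 1 + i).
A real fundamental pair from Re and Im of e^((-3+2i)t)v: X_1 = e^(-3t)(cos(2t)·(3,1) + sin(2t)·(-2,-1)), X_2 = e^(-3t)(sin(2t)·(3,1) - cos(2t)·(-2,-1)).
General solution: K_1X_1 + K_2X_2.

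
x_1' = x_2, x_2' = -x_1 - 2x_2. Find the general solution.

Coefficient matrix A = [[0, 1], [-1, -2]].
Characteristic polynomial det(A - λI) = λ^2 + 2λ + 1 = 0.
Single eigenvalue λ = -1 with algebraic multiplicity 2.
Eigenvector v = (-1,1); generalized eigenvector w with (A-λI)w=v is (-3,2).
General solution: e^(-t)[K_1·v + K_2·(t·v + w)].

x_1(t) = -K_1e^(-t) - K_2te^(-t) - 3K_2e^(-t), x_2(t) = K_1e^(-t) + K_2te^(-t) + 2K_2e^(-t)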